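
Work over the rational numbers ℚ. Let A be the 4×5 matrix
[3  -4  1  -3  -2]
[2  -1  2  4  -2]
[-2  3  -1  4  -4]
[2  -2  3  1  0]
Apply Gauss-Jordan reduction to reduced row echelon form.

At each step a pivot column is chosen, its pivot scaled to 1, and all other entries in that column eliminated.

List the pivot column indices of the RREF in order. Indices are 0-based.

[1] R0 /= 3  ⇒  (1, -4/3, 1/3, -1, -2/3)
     R1 -= 2·R0  ⇒  (0, 5/3, 4/3, 6, -2/3)
     R2 -= -2·R0  ⇒  (0, 1/3, -1/3, 2, -16/3)
     R3 -= 2·R0  ⇒  (0, 2/3, 7/3, 3, 4/3)
[2] R1 /= 5/3  ⇒  (0, 1, 4/5, 18/5, -2/5)
     R0 -= -4/3·R1  ⇒  (1, 0, 7/5, 19/5, -6/5)
     R2 -= 1/3·R1  ⇒  (0, 0, -3/5, 4/5, -26/5)
     R3 -= 2/3·R1  ⇒  (0, 0, 9/5, 3/5, 8/5)
[3] R2 /= -3/5  ⇒  (0, 0, 1, -4/3, 26/3)
     R0 -= 7/5·R2  ⇒  (1, 0, 0, 17/3, -40/3)
     R1 -= 4/5·R2  ⇒  (0, 1, 0, 14/3, -22/3)
     R3 -= 9/5·R2  ⇒  (0, 0, 0, 3, -14)
[4] R3 /= 3  ⇒  (0, 0, 0, 1, -14/3)
     R0 -= 17/3·R3  ⇒  (1, 0, 0, 0, 118/9)
     R1 -= 14/3·R3  ⇒  (0, 1, 0, 0, 130/9)
     R2 -= -4/3·R3  ⇒  (0, 0, 1, 0, 22/9)

pivot columns: 0, 1, 2, 3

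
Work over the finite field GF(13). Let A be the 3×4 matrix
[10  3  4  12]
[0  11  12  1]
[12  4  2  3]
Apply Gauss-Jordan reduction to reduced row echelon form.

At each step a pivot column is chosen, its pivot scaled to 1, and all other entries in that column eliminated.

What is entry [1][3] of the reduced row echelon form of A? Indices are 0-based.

[1] R0 /= 10  ⇒  (1, 12, 3, 9)
     R2 -= 12·R0  ⇒  (0, 3, 5, 12)
[2] R1 /= 11  ⇒  (0, 1, 7, 6)
     R0 -= 12·R1  ⇒  (1, 0, 10, 2)
     R2 -= 3·R1  ⇒  (0, 0, 10, 7)
[3] R2 /= 10  ⇒  (0, 0, 1, 2)
     R0 -= 10·R2  ⇒  (1, 0, 0, 8)
     R1 -= 7·R2  ⇒  (0, 1, 0, 5)

M[1][3] = 5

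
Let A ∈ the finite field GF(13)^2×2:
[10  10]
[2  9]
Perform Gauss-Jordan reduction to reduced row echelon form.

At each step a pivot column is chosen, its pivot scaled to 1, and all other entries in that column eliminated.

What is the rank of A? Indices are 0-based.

rank = 2

pivot(0,0)=10: scale R0 → (1, 1)
  clear (1,0): R1 −= (2)R0 → (0, 7)
pivot(1,1)=7: scale R1 → (0, 1)
  clear (0,1): R0 −= (1)R1 → (1, 0)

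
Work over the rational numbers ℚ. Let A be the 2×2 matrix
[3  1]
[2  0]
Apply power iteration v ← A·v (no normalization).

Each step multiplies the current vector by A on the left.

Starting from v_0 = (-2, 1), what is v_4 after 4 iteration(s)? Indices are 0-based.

v_0 = (-2, 1).
v_1 = A·v_0 = (-5, -4).
v_2 = A·v_1 = (-19, -10).
v_3 = A·v_2 = (-67, -38).
v_4 = A·v_3 = (-239, -134).

v_4 = (-239, -134)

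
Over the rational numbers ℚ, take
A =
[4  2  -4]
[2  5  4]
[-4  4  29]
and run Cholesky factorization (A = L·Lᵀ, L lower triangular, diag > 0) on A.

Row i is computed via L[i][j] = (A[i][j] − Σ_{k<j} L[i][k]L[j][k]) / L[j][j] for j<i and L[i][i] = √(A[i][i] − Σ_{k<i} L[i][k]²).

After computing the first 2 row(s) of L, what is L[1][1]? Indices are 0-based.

L[1][1] = 2

Step 1: L[0][0] = √(4) = 2.
  L[1][0] = (2) / L[0][0] = 1.
Step 2: L[1][1] = √(4) = 2.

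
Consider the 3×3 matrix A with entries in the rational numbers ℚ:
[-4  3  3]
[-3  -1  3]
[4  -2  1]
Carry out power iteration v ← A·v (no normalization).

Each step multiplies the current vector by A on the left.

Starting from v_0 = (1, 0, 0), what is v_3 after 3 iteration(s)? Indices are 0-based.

v_0 = (1, 0, 0).
v_1 = A·v_0 = (-4, -3, 4).
v_2 = A·v_1 = (19, 27, -6).
v_3 = A·v_2 = (-13, -102, 16).

v_3 = (-13, -102, 16)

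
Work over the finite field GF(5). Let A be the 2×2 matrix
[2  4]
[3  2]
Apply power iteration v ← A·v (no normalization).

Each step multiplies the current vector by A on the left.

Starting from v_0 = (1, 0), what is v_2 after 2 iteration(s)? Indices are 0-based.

v_0 = (1, 0).
v_1 = A·v_0 = (2, 3).
v_2 = A·v_1 = (1, 2).

v_2 = (1, 2)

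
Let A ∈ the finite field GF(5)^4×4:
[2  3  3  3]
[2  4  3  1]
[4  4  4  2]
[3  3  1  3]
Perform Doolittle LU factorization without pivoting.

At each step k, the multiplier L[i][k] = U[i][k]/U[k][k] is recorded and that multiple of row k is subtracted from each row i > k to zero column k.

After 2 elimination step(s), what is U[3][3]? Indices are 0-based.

[col 0] pivot 2
  R1 -= 1*R0 → (0, 1, 0, 3)  (L[1][0] := 1)
  R2 -= 2*R0 → (0, 3, 3, 1)  (L[2][0] := 2)
  R3 -= 4*R0 → (0, 1, 4, 1)  (L[3][0] := 4)
[col 1] pivot 1
  R2 -= 3*R1 → (0, 0, 3, 2)  (L[2][1] := 3)
  R3 -= 1*R1 → (0, 0, 4, 3)  (L[3][1] := 1)

U[3][3] = 3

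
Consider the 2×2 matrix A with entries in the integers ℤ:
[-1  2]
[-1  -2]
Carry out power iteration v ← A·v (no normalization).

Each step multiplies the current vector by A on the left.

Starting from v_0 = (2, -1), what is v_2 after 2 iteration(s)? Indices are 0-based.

v_0 = (2, -1).
v_1 = A·v_0 = (-4, 0).
v_2 = A·v_1 = (4, 4).

v_2 = (4, 4)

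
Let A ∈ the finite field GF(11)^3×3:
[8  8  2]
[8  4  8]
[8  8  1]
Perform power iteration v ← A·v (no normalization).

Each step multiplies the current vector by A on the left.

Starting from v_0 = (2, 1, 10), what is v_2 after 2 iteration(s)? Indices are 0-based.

v_0 = (2, 1, 10).
v_1 = A·v_0 = (0, 1, 1).
v_2 = A·v_1 = (10, 1, 9).

v_2 = (10, 1, 9)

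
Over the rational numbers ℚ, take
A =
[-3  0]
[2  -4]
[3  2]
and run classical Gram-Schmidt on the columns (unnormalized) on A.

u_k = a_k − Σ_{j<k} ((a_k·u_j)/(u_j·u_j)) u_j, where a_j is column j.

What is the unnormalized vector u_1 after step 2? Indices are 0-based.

u_1 = (-3/11, -42/11, 25/11)

Step 1: u_0 = a_0 = (-3, 2, 3).
Step 2: u_1 = a_1 − (-1/11)·u_0 = (-3/11, -42/11, 25/11).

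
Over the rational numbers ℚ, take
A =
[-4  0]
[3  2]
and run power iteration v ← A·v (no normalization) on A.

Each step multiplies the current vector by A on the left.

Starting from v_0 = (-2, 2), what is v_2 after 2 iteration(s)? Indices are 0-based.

v_2 = (-32, 20)

v_0 = (-2, 2).
v_1 = A·v_0 = (8, -2).
v_2 = A·v_1 = (-32, 20).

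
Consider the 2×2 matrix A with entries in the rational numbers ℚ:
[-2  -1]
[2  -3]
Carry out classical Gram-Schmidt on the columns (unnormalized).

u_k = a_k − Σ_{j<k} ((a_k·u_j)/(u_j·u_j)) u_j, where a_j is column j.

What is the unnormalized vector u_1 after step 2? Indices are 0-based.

Step 1: u_0 = a_0 = (-2, 2).
Step 2: u_1 = a_1 − (-1/2)·u_0 = (-2, -2).

u_1 = (-2, -2)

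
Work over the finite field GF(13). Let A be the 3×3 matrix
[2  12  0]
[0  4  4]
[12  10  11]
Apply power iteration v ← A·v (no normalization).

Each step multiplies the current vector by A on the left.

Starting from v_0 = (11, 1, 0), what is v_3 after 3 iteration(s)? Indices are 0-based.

v_0 = (11, 1, 0).
v_1 = A·v_0 = (8, 4, 12).
v_2 = A·v_1 = (12, 12, 8).
v_3 = A·v_2 = (12, 2, 1).

v_3 = (12, 2, 1)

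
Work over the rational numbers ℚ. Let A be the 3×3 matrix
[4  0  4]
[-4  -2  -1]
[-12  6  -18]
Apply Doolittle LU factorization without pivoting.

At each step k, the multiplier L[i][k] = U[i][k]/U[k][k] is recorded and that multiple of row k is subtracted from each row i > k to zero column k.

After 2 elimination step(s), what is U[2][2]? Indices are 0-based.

U[2][2] = 3

Step 1: pivot at (0,0) is 4.
  row1 ← row1 − (-1)·row0  ⇒  L[1][0]=-1, U row1=(0, -2, 3)
  row2 ← row2 − (-3)·row0  ⇒  L[2][0]=-3, U row2=(0, 6, -6)
Step 2: pivot at (1,1) is -2.
  row2 ← row2 − (-3)·row1  ⇒  L[2][1]=-3, U row2=(0, 0, 3)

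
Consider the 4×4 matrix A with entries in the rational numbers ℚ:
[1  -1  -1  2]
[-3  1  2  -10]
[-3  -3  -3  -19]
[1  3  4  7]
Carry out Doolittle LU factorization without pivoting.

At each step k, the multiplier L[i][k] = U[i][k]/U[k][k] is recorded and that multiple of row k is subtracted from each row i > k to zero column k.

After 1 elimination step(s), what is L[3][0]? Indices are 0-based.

k=0: U[0][0]=1
  eliminate (1,0): mult=-3, new row 1: (0, -2, -1, -4); set L[1][0]=-3
  eliminate (2,0): mult=-3, new row 2: (0, -6, -6, -13); set L[2][0]=-3
  eliminate (3,0): mult=1, new row 3: (0, 4, 5, 5); set L[3][0]=1

L[3][0] = 1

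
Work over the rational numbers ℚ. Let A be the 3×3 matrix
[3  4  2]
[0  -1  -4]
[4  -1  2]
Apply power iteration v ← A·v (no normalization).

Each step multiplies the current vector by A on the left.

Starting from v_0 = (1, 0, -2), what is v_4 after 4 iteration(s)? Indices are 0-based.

v_4 = (517, -456, 268)

v_0 = (1, 0, -2).
v_1 = A·v_0 = (-1, 8, 0).
v_2 = A·v_1 = (29, -8, -12).
v_3 = A·v_2 = (31, 56, 100).
v_4 = A·v_3 = (517, -456, 268).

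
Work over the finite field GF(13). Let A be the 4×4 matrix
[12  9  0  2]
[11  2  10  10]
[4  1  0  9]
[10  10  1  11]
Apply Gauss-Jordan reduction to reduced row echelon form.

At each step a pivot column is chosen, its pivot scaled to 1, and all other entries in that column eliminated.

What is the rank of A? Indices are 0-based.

step 1: normalize row 0 (÷12) = (1, 4, 0, 11)
  row 1: subtract 11×row0 = (0, 10, 10, 6)
  row 2: subtract 4×row0 = (0, 11, 0, 4)
  row 3: subtract 10×row0 = (0, 9, 1, 5)
step 2: normalize row 1 (÷10) = (0, 1, 1, 11)
  row 0: subtract 4×row1 = (1, 0, 9, 6)
  row 2: subtract 11×row1 = (0, 0, 2, 0)
  row 3: subtract 9×row1 = (0, 0, 5, 10)
step 3: normalize row 2 (÷2) = (0, 0, 1, 0)
  row 0: subtract 9×row2 = (1, 0, 0, 6)
  row 1: subtract 1×row2 = (0, 1, 0, 11)
  row 3: subtract 5×row2 = (0, 0, 0, 10)
step 4: normalize row 3 (÷10) = (0, 0, 0, 1)
  row 0: subtract 6×row3 = (1, 0, 0, 0)
  row 1: subtract 11×row3 = (0, 1, 0, 0)

rank = 4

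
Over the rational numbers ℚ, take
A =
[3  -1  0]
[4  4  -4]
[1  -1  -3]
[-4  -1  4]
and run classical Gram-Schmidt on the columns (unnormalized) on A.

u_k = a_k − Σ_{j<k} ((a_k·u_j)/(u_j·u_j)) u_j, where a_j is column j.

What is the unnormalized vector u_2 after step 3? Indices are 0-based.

Step 1: u_0 = a_0 = (3, 4, 1, -4).
Step 2: u_1 = a_1 − (8/21)·u_0 = (-15/7, 52/21, -29/21, 11/21).
Step 3: u_2 = a_2 − (-5/6)·u_0 − (-77/271)·u_1 = (1025/542, 10/271, -1387/542, 221/271).

u_2 = (1025/542, 10/271, -1387/542, 221/271)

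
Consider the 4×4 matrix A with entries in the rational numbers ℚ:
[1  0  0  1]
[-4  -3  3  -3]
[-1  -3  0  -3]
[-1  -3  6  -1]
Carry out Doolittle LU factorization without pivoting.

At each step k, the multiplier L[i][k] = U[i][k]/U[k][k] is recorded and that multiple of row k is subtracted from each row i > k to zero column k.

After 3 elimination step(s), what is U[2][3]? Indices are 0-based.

U[2][3] = -3

Step 1: pivot at (0,0) is 1.
  row1 ← row1 − (-4)·row0  ⇒  L[1][0]=-4, U row1=(0, -3, 3, 1)
  row2 ← row2 − (-1)·row0  ⇒  L[2][0]=-1, U row2=(0, -3, 0, -2)
  row3 ← row3 − (-1)·row0  ⇒  L[3][0]=-1, U row3=(0, -3, 6, 0)
Step 2: pivot at (1,1) is -3.
  row2 ← row2 − (1)·row1  ⇒  L[2][1]=1, U row2=(0, 0, -3, -3)
  row3 ← row3 − (1)·row1  ⇒  L[3][1]=1, U row3=(0, 0, 3, -1)
Step 3: pivot at (2,2) is -3.
  row3 ← row3 − (-1)·row2  ⇒  L[3][2]=-1, U row3=(0, 0, 0, -4)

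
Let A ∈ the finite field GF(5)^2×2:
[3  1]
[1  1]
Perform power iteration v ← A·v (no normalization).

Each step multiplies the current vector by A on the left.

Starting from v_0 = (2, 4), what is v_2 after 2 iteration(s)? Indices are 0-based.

v_2 = (1, 1)

v_0 = (2, 4).
v_1 = A·v_0 = (0, 1).
v_2 = A·v_1 = (1, 1).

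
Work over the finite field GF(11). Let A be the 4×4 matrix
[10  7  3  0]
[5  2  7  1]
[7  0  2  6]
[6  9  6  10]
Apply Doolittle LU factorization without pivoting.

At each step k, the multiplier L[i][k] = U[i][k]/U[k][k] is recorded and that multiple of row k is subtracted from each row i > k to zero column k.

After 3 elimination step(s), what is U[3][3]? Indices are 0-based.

[col 0] pivot 10
  R1 -= 6*R0 → (0, 4, 0, 1)  (L[1][0] := 6)
  R2 -= 4*R0 → (0, 5, 1, 6)  (L[2][0] := 4)
  R3 -= 5*R0 → (0, 7, 2, 10)  (L[3][0] := 5)
[col 1] pivot 4
  R2 -= 4*R1 → (0, 0, 1, 2)  (L[2][1] := 4)
  R3 -= 10*R1 → (0, 0, 2, 0)  (L[3][1] := 10)
[col 2] pivot 1
  R3 -= 2*R2 → (0, 0, 0, 7)  (L[3][2] := 2)

U[3][3] = 7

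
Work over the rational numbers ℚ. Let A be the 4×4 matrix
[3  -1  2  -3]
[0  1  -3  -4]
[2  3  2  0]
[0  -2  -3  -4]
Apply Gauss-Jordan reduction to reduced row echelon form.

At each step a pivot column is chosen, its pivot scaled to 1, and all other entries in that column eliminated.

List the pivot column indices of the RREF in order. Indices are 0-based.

pivot columns: 0, 1, 2, 3

pivot(0,0)=3: scale R0 → (1, -1/3, 2/3, -1)
  clear (2,0): R2 −= (2)R0 → (0, 11/3, 2/3, 2)
pivot(1,1)=1: scale R1 → (0, 1, -3, -4)
  clear (0,1): R0 −= (-1/3)R1 → (1, 0, -1/3, -7/3)
  clear (2,1): R2 −= (11/3)R1 → (0, 0, 35/3, 50/3)
  clear (3,1): R3 −= (-2)R1 → (0, 0, -9, -12)
pivot(2,2)=35/3: scale R2 → (0, 0, 1, 10/7)
  clear (0,2): R0 −= (-1/3)R2 → (1, 0, 0, -13/7)
  clear (1,2): R1 −= (-3)R2 → (0, 1, 0, 2/7)
  clear (3,2): R3 −= (-9)R2 → (0, 0, 0, 6/7)
pivot(3,3)=6/7: scale R3 → (0, 0, 0, 1)
  clear (0,3): R0 −= (-13/7)R3 → (1, 0, 0, 0)
  clear (1,3): R1 −= (2/7)R3 → (0, 1, 0, 0)
  clear (2,3): R2 −= (10/7)R3 → (0, 0, 1, 0)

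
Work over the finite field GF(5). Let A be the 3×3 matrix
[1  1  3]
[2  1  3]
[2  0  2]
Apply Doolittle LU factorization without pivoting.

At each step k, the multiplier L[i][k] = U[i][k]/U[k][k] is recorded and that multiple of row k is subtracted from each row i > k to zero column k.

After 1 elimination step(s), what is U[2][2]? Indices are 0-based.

[col 0] pivot 1
  R1 -= 2*R0 → (0, 4, 2)  (L[1][0] := 2)
  R2 -= 2*R0 → (0, 3, 1)  (L[2][0] := 2)

U[2][2] = 1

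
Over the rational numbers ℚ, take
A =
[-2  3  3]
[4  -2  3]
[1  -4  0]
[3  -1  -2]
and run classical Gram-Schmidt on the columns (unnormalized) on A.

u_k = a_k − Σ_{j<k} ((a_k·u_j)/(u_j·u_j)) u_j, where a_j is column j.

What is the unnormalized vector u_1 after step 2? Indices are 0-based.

Step 1: u_0 = a_0 = (-2, 4, 1, 3).
Step 2: u_1 = a_1 − (-7/10)·u_0 = (8/5, 4/5, -33/10, 11/10).

u_1 = (8/5, 4/5, -33/10, 11/10)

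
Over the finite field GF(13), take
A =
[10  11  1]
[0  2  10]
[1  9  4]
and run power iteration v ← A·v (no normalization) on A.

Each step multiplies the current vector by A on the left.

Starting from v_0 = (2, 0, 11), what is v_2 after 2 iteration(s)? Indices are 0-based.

v_0 = (2, 0, 11).
v_1 = A·v_0 = (5, 6, 7).
v_2 = A·v_1 = (6, 4, 9).

v_2 = (6, 4, 9)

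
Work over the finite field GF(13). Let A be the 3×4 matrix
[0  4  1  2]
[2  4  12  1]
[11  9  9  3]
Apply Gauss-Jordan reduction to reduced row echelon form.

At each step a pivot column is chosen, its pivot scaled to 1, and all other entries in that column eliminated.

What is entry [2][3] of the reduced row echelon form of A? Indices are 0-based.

M[2][3] = 7

pivot(0,0): swap R0↔R1
pivot(0,0)=2: scale R0 → (1, 2, 6, 7)
  clear (2,0): R2 −= (11)R0 → (0, 0, 8, 4)
pivot(1,1)=4: scale R1 → (0, 1, 10, 7)
  clear (0,1): R0 −= (2)R1 → (1, 0, 12, 6)
pivot(2,2)=8: scale R2 → (0, 0, 1, 7)
  clear (0,2): R0 −= (12)R2 → (1, 0, 0, 0)
  clear (1,2): R1 −= (10)R2 → (0, 1, 0, 2)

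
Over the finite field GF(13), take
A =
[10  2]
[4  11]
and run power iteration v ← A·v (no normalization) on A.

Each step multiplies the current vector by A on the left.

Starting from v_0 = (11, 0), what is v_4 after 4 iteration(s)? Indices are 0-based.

v_0 = (11, 0).
v_1 = A·v_0 = (6, 5).
v_2 = A·v_1 = (5, 1).
v_3 = A·v_2 = (0, 5).
v_4 = A·v_3 = (10, 3).

v_4 = (10, 3)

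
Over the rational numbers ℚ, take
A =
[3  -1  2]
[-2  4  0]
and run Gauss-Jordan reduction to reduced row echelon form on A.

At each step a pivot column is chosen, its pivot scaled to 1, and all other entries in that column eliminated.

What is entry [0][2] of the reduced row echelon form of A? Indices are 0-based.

M[0][2] = 4/5

[1] R0 /= 3  ⇒  (1, -1/3, 2/3)
     R1 -= -2·R0  ⇒  (0, 10/3, 4/3)
[2] R1 /= 10/3  ⇒  (0, 1, 2/5)
     R0 -= -1/3·R1  ⇒  (1, 0, 4/5)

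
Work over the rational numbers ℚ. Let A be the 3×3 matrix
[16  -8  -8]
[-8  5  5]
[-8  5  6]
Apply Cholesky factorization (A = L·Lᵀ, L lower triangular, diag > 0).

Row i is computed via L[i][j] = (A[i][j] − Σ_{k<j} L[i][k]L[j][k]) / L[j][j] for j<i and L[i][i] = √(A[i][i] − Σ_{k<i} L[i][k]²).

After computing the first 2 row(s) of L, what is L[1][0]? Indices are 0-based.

L[1][0] = -2

Step 1: L[0][0] = √(16) = 4.
  L[1][0] = (-8) / L[0][0] = -2.
Step 2: L[1][1] = √(1) = 1.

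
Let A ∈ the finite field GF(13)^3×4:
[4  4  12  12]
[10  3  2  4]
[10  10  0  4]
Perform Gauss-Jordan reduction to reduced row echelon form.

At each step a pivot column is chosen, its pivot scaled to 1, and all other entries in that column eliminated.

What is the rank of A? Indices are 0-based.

step 1: normalize row 0 (÷4) = (1, 1, 3, 3)
  row 1: subtract 10×row0 = (0, 6, 11, 0)
  row 2: subtract 10×row0 = (0, 0, 9, 0)
step 2: normalize row 1 (÷6) = (0, 1, 4, 0)
  row 0: subtract 1×row1 = (1, 0, 12, 3)
step 3: normalize row 2 (÷9) = (0, 0, 1, 0)
  row 0: subtract 12×row2 = (1, 0, 0, 3)
  row 1: subtract 4×row2 = (0, 1, 0, 0)

rank = 3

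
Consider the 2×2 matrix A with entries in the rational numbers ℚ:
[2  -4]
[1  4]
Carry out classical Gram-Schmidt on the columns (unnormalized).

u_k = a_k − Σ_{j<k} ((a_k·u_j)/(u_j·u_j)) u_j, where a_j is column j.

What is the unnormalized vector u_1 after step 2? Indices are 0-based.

Step 1: u_0 = a_0 = (2, 1).
Step 2: u_1 = a_1 − (-4/5)·u_0 = (-12/5, 24/5).

u_1 = (-12/5, 24/5)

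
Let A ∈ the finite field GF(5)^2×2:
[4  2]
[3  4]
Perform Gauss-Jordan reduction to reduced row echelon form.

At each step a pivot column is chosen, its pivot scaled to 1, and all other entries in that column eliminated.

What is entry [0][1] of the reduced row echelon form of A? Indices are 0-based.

M[0][1] = 3

[1] R0 /= 4  ⇒  (1, 3)
     R1 -= 3·R0  ⇒  (0, 0)
column 1 empty below row 1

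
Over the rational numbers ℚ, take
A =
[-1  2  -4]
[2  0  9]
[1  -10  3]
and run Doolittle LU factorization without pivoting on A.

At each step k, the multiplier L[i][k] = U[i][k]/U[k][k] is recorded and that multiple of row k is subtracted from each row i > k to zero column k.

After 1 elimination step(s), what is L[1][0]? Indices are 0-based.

k=0: U[0][0]=-1
  eliminate (1,0): mult=-2, new row 1: (0, 4, 1); set L[1][0]=-2
  eliminate (2,0): mult=-1, new row 2: (0, -8, -1); set L[2][0]=-1

L[1][0] = -2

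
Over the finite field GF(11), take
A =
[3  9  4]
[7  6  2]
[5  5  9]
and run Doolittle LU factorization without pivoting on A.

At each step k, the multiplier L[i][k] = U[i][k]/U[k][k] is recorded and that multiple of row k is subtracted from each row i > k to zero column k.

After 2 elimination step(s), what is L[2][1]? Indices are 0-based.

L[2][1] = 8

[col 0] pivot 3
  R1 -= 6*R0 → (0, 7, 0)  (L[1][0] := 6)
  R2 -= 9*R0 → (0, 1, 6)  (L[2][0] := 9)
[col 1] pivot 7
  R2 -= 8*R1 → (0, 0, 6)  (L[2][1] := 8)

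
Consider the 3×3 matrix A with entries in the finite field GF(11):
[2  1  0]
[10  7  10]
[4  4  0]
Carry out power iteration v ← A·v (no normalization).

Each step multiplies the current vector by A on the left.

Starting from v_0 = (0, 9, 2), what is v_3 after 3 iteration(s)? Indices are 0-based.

v_0 = (0, 9, 2).
v_1 = A·v_0 = (9, 6, 3).
v_2 = A·v_1 = (2, 8, 5).
v_3 = A·v_2 = (1, 5, 7).

v_3 = (1, 5, 7)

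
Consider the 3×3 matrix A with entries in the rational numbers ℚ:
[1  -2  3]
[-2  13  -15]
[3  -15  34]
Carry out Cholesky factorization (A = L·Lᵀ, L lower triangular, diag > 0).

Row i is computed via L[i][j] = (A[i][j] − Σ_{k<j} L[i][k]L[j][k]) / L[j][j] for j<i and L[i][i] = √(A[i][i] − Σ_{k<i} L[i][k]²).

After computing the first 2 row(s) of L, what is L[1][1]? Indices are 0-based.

Step 1: L[0][0] = √(1) = 1.
  L[1][0] = (-2) / L[0][0] = -2.
Step 2: L[1][1] = √(9) = 3.

L[1][1] = 3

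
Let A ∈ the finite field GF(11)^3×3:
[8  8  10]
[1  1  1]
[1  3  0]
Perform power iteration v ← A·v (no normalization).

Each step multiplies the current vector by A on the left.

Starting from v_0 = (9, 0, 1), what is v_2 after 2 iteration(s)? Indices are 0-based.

v_2 = (1, 2, 2)

v_0 = (9, 0, 1).
v_1 = A·v_0 = (5, 10, 9).
v_2 = A·v_1 = (1, 2, 2).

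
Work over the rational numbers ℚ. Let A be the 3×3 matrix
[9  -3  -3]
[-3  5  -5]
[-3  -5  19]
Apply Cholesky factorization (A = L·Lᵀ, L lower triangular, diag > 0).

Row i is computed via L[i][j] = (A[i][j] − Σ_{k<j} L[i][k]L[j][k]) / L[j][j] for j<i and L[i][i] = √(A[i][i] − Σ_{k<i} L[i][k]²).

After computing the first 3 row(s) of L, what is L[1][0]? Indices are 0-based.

Step 1: L[0][0] = √(9) = 3.
  L[1][0] = (-3) / L[0][0] = -1.
Step 2: L[1][1] = √(4) = 2.
  L[2][0] = (-3) / L[0][0] = -1.
  L[2][1] = (-6) / L[1][1] = -3.
Step 3: L[2][2] = √(9) = 3.

L[1][0] = -1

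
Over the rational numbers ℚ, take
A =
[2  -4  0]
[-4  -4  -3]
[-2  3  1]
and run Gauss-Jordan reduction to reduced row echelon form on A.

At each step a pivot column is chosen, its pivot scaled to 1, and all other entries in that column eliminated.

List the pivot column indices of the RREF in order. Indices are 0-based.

pivot columns: 0, 1, 2

[1] R0 /= 2  ⇒  (1, -2, 0)
     R1 -= -4·R0  ⇒  (0, -12, -3)
     R2 -= -2·R0  ⇒  (0, -1, 1)
[2] R1 /= -12  ⇒  (0, 1, 1/4)
     R0 -= -2·R1  ⇒  (1, 0, 1/2)
     R2 -= -1·R1  ⇒  (0, 0, 5/4)
[3] R2 /= 5/4  ⇒  (0, 0, 1)
     R0 -= 1/2·R2  ⇒  (1, 0, 0)
     R1 -= 1/4·R2  ⇒  (0, 1, 0)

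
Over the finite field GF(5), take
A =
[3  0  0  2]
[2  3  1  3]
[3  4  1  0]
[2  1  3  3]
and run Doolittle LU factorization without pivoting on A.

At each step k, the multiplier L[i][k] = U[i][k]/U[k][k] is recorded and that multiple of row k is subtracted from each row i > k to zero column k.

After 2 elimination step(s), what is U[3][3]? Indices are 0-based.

U[3][3] = 0

[col 0] pivot 3
  R1 -= 4*R0 → (0, 3, 1, 0)  (L[1][0] := 4)
  R2 -= 1*R0 → (0, 4, 1, 3)  (L[2][0] := 1)
  R3 -= 4*R0 → (0, 1, 3, 0)  (L[3][0] := 4)
[col 1] pivot 3
  R2 -= 3*R1 → (0, 0, 3, 3)  (L[2][1] := 3)
  R3 -= 2*R1 → (0, 0, 1, 0)  (L[3][1] := 2)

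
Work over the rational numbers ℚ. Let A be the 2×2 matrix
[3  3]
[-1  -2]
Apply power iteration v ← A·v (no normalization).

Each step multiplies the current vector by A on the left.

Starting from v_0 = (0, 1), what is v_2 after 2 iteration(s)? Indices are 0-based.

v_0 = (0, 1).
v_1 = A·v_0 = (3, -2).
v_2 = A·v_1 = (3, 1).

v_2 = (3, 1)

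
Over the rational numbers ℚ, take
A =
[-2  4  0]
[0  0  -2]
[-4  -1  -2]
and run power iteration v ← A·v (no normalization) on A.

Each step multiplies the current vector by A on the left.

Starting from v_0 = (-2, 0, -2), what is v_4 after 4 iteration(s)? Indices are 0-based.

v_4 = (576, -160, 200)

v_0 = (-2, 0, -2).
v_1 = A·v_0 = (4, 4, 12).
v_2 = A·v_1 = (8, -24, -44).
v_3 = A·v_2 = (-112, 88, 80).
v_4 = A·v_3 = (576, -160, 200).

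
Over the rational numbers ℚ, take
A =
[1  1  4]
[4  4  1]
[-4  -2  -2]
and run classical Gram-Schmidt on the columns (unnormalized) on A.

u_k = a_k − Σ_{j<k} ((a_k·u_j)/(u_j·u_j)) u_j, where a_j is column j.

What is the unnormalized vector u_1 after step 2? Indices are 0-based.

u_1 = (8/33, 32/33, 34/33)

Step 1: u_0 = a_0 = (1, 4, -4).
Step 2: u_1 = a_1 − (25/33)·u_0 = (8/33, 32/33, 34/33).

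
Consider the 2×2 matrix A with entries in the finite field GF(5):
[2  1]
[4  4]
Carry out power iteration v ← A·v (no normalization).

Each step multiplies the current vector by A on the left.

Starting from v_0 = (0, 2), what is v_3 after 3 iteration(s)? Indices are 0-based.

v_3 = (4, 3)

v_0 = (0, 2).
v_1 = A·v_0 = (2, 3).
v_2 = A·v_1 = (2, 0).
v_3 = A·v_2 = (4, 3).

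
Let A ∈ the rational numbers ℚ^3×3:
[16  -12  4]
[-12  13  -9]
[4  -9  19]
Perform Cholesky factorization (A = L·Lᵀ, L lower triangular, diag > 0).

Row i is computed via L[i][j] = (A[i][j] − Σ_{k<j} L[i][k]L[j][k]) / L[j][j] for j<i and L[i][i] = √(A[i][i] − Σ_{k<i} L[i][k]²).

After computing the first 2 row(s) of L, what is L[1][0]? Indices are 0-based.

L[1][0] = -3

Step 1: L[0][0] = √(16) = 4.
  L[1][0] = (-12) / L[0][0] = -3.
Step 2: L[1][1] = √(4) = 2.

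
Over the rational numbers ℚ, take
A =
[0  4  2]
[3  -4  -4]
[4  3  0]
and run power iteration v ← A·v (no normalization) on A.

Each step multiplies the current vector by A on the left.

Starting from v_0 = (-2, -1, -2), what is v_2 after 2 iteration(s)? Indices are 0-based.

v_0 = (-2, -1, -2).
v_1 = A·v_0 = (-8, 6, -11).
v_2 = A·v_1 = (2, -4, -14).

v_2 = (2, -4, -14)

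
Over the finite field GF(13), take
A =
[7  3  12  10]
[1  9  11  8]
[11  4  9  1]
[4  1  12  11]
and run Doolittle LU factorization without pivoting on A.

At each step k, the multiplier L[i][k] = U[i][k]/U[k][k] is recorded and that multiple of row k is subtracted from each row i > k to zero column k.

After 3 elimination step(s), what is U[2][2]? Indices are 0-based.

U[2][2] = 5

k=0: U[0][0]=7
  eliminate (1,0): mult=2, new row 1: (0, 3, 0, 1); set L[1][0]=2
  eliminate (2,0): mult=9, new row 2: (0, 3, 5, 2); set L[2][0]=9
  eliminate (3,0): mult=8, new row 3: (0, 3, 7, 9); set L[3][0]=8
k=1: U[1][1]=3
  eliminate (2,1): mult=1, new row 2: (0, 0, 5, 1); set L[2][1]=1
  eliminate (3,1): mult=1, new row 3: (0, 0, 7, 8); set L[3][1]=1
k=2: U[2][2]=5
  eliminate (3,2): mult=4, new row 3: (0, 0, 0, 4); set L[3][2]=4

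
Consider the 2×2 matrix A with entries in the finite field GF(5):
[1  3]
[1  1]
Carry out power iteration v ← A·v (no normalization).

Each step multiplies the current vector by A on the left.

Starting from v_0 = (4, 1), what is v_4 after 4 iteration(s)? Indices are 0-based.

v_4 = (0, 2)

v_0 = (4, 1).
v_1 = A·v_0 = (2, 0).
v_2 = A·v_1 = (2, 2).
v_3 = A·v_2 = (3, 4).
v_4 = A·v_3 = (0, 2).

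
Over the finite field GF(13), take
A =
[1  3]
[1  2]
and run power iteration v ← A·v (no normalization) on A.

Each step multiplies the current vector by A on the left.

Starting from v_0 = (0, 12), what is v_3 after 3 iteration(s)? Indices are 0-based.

v_3 = (9, 3)

v_0 = (0, 12).
v_1 = A·v_0 = (10, 11).
v_2 = A·v_1 = (4, 6).
v_3 = A·v_2 = (9, 3).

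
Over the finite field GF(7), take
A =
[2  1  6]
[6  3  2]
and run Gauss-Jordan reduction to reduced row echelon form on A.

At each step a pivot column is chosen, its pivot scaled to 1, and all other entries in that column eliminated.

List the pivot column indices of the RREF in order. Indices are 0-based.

step 1: normalize row 0 (÷2) = (1, 4, 3)
  row 1: subtract 6×row0 = (0, 0, 5)
skip col 1 (zero from row 1)
step 2: normalize row 1 (÷5) = (0, 0, 1)
  row 0: subtract 3×row1 = (1, 4, 0)

pivot columns: 0, 2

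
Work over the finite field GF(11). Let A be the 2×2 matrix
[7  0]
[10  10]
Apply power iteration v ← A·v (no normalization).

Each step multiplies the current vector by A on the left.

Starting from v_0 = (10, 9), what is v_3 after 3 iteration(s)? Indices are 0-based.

v_0 = (10, 9).
v_1 = A·v_0 = (4, 3).
v_2 = A·v_1 = (6, 4).
v_3 = A·v_2 = (9, 1).

v_3 = (9, 1)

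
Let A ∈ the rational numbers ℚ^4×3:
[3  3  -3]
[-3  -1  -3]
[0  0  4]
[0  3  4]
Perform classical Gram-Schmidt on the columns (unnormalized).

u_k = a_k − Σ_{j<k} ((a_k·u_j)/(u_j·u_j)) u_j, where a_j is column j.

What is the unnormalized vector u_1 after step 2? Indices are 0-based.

Step 1: u_0 = a_0 = (3, -3, 0, 0).
Step 2: u_1 = a_1 − (2/3)·u_0 = (1, 1, 0, 3).

u_1 = (1, 1, 0, 3)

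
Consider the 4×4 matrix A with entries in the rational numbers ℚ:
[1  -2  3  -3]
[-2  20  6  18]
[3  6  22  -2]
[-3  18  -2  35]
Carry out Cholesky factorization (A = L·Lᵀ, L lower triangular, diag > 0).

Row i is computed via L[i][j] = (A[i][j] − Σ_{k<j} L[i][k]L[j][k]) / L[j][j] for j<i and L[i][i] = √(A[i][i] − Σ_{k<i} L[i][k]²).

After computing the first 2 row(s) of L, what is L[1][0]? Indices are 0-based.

Step 1: L[0][0] = √(1) = 1.
  L[1][0] = (-2) / L[0][0] = -2.
Step 2: L[1][1] = √(16) = 4.

L[1][0] = -2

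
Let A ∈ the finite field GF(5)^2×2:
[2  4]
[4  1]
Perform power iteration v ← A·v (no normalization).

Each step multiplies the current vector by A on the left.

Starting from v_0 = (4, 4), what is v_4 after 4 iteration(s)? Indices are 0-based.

v_4 = (2, 3)

v_0 = (4, 4).
v_1 = A·v_0 = (4, 0).
v_2 = A·v_1 = (3, 1).
v_3 = A·v_2 = (0, 3).
v_4 = A·v_3 = (2, 3).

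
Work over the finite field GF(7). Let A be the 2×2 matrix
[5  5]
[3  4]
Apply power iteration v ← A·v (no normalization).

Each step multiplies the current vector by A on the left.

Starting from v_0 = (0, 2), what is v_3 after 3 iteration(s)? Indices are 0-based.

v_3 = (4, 0)

v_0 = (0, 2).
v_1 = A·v_0 = (3, 1).
v_2 = A·v_1 = (6, 6).
v_3 = A·v_2 = (4, 0).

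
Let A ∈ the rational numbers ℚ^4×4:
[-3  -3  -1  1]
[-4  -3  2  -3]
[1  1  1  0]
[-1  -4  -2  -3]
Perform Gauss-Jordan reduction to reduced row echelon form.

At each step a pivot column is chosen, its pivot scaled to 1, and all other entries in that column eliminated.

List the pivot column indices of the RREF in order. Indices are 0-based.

pivot columns: 0, 1, 2, 3

step 1: normalize row 0 (÷-3) = (1, 1, 1/3, -1/3)
  row 1: subtract -4×row0 = (0, 1, 10/3, -13/3)
  row 2: subtract 1×row0 = (0, 0, 2/3, 1/3)
  row 3: subtract -1×row0 = (0, -3, -5/3, -10/3)
step 2: normalize row 1 (÷1) = (0, 1, 10/3, -13/3)
  row 0: subtract 1×row1 = (1, 0, -3, 4)
  row 3: subtract -3×row1 = (0, 0, 25/3, -49/3)
step 3: normalize row 2 (÷2/3) = (0, 0, 1, 1/2)
  row 0: subtract -3×row2 = (1, 0, 0, 11/2)
  row 1: subtract 10/3×row2 = (0, 1, 0, -6)
  row 3: subtract 25/3×row2 = (0, 0, 0, -41/2)
step 4: normalize row 3 (÷-41/2) = (0, 0, 0, 1)
  row 0: subtract 11/2×row3 = (1, 0, 0, 0)
  row 1: subtract -6×row3 = (0, 1, 0, 0)
  row 2: subtract 1/2×row3 = (0, 0, 1, 0)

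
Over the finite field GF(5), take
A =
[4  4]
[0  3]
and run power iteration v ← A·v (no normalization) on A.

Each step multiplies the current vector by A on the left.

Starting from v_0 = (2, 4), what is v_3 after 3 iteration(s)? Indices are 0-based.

v_0 = (2, 4).
v_1 = A·v_0 = (4, 2).
v_2 = A·v_1 = (4, 1).
v_3 = A·v_2 = (0, 3).

v_3 = (0, 3)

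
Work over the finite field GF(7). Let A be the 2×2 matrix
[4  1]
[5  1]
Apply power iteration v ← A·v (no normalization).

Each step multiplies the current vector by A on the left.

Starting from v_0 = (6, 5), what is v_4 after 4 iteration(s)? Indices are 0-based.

v_4 = (4, 4)

v_0 = (6, 5).
v_1 = A·v_0 = (1, 0).
v_2 = A·v_1 = (4, 5).
v_3 = A·v_2 = (0, 4).
v_4 = A·v_3 = (4, 4).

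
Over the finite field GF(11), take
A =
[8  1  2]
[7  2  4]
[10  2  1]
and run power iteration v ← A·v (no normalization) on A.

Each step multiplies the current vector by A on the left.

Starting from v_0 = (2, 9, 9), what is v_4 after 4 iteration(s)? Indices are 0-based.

v_4 = (5, 5, 2)

v_0 = (2, 9, 9).
v_1 = A·v_0 = (10, 2, 3).
v_2 = A·v_1 = (0, 9, 8).
v_3 = A·v_2 = (3, 6, 4).
v_4 = A·v_3 = (5, 5, 2).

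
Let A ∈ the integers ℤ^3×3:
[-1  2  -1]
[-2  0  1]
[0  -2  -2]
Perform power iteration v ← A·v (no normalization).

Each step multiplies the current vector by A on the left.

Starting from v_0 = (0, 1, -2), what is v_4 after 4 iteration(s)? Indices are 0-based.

v_4 = (30, 16, -64)

v_0 = (0, 1, -2).
v_1 = A·v_0 = (4, -2, 2).
v_2 = A·v_1 = (-10, -6, 0).
v_3 = A·v_2 = (-2, 20, 12).
v_4 = A·v_3 = (30, 16, -64).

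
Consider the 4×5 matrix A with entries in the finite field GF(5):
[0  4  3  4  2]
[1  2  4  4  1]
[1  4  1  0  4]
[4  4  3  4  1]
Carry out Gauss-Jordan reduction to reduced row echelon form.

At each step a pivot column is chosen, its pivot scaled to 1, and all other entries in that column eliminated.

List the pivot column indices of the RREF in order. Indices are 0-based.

pivot columns: 0, 1, 2, 3

step 1: exchange rows 0,1
step 1: normalize row 0 (÷1) = (1, 2, 4, 4, 1)
  row 2: subtract 1×row0 = (0, 2, 2, 1, 3)
  row 3: subtract 4×row0 = (0, 1, 2, 3, 2)
step 2: normalize row 1 (÷4) = (0, 1, 2, 1, 3)
  row 0: subtract 2×row1 = (1, 0, 0, 2, 0)
  row 2: subtract 2×row1 = (0, 0, 3, 4, 2)
  row 3: subtract 1×row1 = (0, 0, 0, 2, 4)
step 3: normalize row 2 (÷3) = (0, 0, 1, 3, 4)
  row 1: subtract 2×row2 = (0, 1, 0, 0, 0)
step 4: normalize row 3 (÷2) = (0, 0, 0, 1, 2)
  row 0: subtract 2×row3 = (1, 0, 0, 0, 1)
  row 2: subtract 3×row3 = (0, 0, 1, 0, 3)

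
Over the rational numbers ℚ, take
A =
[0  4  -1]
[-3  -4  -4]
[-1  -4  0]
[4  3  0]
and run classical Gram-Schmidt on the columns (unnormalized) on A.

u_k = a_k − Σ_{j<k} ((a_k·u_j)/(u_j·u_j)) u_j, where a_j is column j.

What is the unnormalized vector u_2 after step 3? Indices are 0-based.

u_2 = (-301/349, -922/349, 126/349, -660/349)

Step 1: u_0 = a_0 = (0, -3, -1, 4).
Step 2: u_1 = a_1 − (14/13)·u_0 = (4, -10/13, -38/13, -17/13).
Step 3: u_2 = a_2 − (6/13)·u_0 − (-12/349)·u_1 = (-301/349, -922/349, 126/349, -660/349).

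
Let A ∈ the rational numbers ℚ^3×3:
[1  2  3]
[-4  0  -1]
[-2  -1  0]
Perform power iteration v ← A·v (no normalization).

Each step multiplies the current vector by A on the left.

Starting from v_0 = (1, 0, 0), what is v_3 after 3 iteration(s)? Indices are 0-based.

v_0 = (1, 0, 0).
v_1 = A·v_0 = (1, -4, -2).
v_2 = A·v_1 = (-13, -2, 2).
v_3 = A·v_2 = (-11, 50, 28).

v_3 = (-11, 50, 28)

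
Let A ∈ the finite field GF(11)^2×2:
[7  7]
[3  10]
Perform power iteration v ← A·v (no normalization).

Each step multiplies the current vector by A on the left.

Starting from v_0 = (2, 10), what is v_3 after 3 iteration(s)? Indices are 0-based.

v_0 = (2, 10).
v_1 = A·v_0 = (7, 7).
v_2 = A·v_1 = (10, 3).
v_3 = A·v_2 = (3, 5).

v_3 = (3, 5)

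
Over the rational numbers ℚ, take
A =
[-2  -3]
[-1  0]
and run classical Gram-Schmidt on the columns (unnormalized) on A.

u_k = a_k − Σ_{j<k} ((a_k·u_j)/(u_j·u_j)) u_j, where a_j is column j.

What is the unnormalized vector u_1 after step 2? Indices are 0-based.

Step 1: u_0 = a_0 = (-2, -1).
Step 2: u_1 = a_1 − (6/5)·u_0 = (-3/5, 6/5).

u_1 = (-3/5, 6/5)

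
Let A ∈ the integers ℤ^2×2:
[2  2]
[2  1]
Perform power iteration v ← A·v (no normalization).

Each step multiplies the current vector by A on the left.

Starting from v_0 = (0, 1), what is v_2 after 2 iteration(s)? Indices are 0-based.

v_2 = (6, 5)

v_0 = (0, 1).
v_1 = A·v_0 = (2, 1).
v_2 = A·v_1 = (6, 5).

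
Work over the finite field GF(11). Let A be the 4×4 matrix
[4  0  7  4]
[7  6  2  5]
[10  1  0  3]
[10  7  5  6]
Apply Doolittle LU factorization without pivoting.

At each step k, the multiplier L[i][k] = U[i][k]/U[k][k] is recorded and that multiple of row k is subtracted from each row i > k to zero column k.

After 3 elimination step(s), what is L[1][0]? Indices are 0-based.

k=0: U[0][0]=4
  eliminate (1,0): mult=10, new row 1: (0, 6, 9, 9); set L[1][0]=10
  eliminate (2,0): mult=8, new row 2: (0, 1, 10, 4); set L[2][0]=8
  eliminate (3,0): mult=8, new row 3: (0, 7, 4, 7); set L[3][0]=8
k=1: U[1][1]=6
  eliminate (2,1): mult=2, new row 2: (0, 0, 3, 8); set L[2][1]=2
  eliminate (3,1): mult=3, new row 3: (0, 0, 10, 2); set L[3][1]=3
k=2: U[2][2]=3
  eliminate (3,2): mult=7, new row 3: (0, 0, 0, 1); set L[3][2]=7

L[1][0] = 10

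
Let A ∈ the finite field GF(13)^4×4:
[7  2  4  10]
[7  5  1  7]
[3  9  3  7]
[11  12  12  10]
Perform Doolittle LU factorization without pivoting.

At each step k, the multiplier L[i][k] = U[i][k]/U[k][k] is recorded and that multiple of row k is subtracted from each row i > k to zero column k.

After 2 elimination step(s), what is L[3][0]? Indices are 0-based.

L[3][0] = 9

Step 1: pivot at (0,0) is 7.
  row1 ← row1 − (1)·row0  ⇒  L[1][0]=1, U row1=(0, 3, 10, 10)
  row2 ← row2 − (6)·row0  ⇒  L[2][0]=6, U row2=(0, 10, 5, 12)
  row3 ← row3 − (9)·row0  ⇒  L[3][0]=9, U row3=(0, 7, 2, 11)
Step 2: pivot at (1,1) is 3.
  row2 ← row2 − (12)·row1  ⇒  L[2][1]=12, U row2=(0, 0, 2, 9)
  row3 ← row3 − (11)·row1  ⇒  L[3][1]=11, U row3=(0, 0, 9, 5)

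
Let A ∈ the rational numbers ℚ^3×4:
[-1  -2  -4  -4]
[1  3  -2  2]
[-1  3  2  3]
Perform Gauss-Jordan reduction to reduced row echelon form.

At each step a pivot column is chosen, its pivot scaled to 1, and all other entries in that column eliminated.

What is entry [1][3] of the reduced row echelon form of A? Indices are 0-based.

step 1: normalize row 0 (÷-1) = (1, 2, 4, 4)
  row 1: subtract 1×row0 = (0, 1, -6, -2)
  row 2: subtract -1×row0 = (0, 5, 6, 7)
step 2: normalize row 1 (÷1) = (0, 1, -6, -2)
  row 0: subtract 2×row1 = (1, 0, 16, 8)
  row 2: subtract 5×row1 = (0, 0, 36, 17)
step 3: normalize row 2 (÷36) = (0, 0, 1, 17/36)
  row 0: subtract 16×row2 = (1, 0, 0, 4/9)
  row 1: subtract -6×row2 = (0, 1, 0, 5/6)

M[1][3] = 5/6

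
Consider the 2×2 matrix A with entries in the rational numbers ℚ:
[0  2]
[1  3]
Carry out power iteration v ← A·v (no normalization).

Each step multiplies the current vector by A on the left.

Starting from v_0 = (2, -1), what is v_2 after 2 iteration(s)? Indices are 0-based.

v_2 = (-2, -5)

v_0 = (2, -1).
v_1 = A·v_0 = (-2, -1).
v_2 = A·v_1 = (-2, -5).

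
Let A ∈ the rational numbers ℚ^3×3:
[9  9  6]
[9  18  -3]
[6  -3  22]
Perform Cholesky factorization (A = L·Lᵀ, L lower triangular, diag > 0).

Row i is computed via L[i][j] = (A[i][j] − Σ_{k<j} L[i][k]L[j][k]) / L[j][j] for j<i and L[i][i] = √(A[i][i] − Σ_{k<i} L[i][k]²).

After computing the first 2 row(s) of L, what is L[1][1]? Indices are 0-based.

Step 1: L[0][0] = √(9) = 3.
  L[1][0] = (9) / L[0][0] = 3.
Step 2: L[1][1] = √(9) = 3.

L[1][1] = 3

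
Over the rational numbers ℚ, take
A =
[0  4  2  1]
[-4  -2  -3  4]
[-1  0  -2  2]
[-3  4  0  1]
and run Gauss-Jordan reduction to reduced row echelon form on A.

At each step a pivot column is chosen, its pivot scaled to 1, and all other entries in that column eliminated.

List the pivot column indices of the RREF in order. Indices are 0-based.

pivot columns: 0, 1, 2, 3

[1] R0 <-> R1
[1] R0 /= -4  ⇒  (1, 1/2, 3/4, -1)
     R2 -= -1·R0  ⇒  (0, 1/2, -5/4, 1)
     R3 -= -3·R0  ⇒  (0, 11/2, 9/4, -2)
[2] R1 /= 4  ⇒  (0, 1, 1/2, 1/4)
     R0 -= 1/2·R1  ⇒  (1, 0, 1/2, -9/8)
     R2 -= 1/2·R1  ⇒  (0, 0, -3/2, 7/8)
     R3 -= 11/2·R1  ⇒  (0, 0, -1/2, -27/8)
[3] R2 /= -3/2  ⇒  (0, 0, 1, -7/12)
     R0 -= 1/2·R2  ⇒  (1, 0, 0, -5/6)
     R1 -= 1/2·R2  ⇒  (0, 1, 0, 13/24)
     R3 -= -1/2·R2  ⇒  (0, 0, 0, -11/3)
[4] R3 /= -11/3  ⇒  (0, 0, 0, 1)
     R0 -= -5/6·R3  ⇒  (1, 0, 0, 0)
     R1 -= 13/24·R3  ⇒  (0, 1, 0, 0)
     R2 -= -7/12·R3  ⇒  (0, 0, 1, 0)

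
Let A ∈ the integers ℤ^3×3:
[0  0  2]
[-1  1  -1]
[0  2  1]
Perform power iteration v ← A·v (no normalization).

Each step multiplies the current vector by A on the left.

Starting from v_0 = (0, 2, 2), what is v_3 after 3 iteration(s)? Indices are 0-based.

v_3 = (12, -28, -14)

v_0 = (0, 2, 2).
v_1 = A·v_0 = (4, 0, 6).
v_2 = A·v_1 = (12, -10, 6).
v_3 = A·v_2 = (12, -28, -14).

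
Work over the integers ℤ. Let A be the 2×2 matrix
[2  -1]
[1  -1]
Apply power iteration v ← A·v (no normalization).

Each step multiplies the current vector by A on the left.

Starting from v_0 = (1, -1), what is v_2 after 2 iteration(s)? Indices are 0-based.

v_2 = (4, 1)

v_0 = (1, -1).
v_1 = A·v_0 = (3, 2).
v_2 = A·v_1 = (4, 1).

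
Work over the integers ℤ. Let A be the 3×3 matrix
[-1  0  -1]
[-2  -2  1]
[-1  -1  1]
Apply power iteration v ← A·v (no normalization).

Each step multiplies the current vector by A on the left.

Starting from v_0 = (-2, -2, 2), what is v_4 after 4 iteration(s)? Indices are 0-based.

v_0 = (-2, -2, 2).
v_1 = A·v_0 = (0, 10, 6).
v_2 = A·v_1 = (-6, -14, -4).
v_3 = A·v_2 = (10, 36, 16).
v_4 = A·v_3 = (-26, -76, -30).

v_4 = (-26, -76, -30)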